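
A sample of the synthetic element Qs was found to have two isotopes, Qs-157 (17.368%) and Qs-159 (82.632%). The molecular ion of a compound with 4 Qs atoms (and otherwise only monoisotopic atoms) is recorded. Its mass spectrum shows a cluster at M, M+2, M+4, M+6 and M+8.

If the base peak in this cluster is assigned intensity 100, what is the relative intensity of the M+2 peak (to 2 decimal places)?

3.71

Binomial terms of (0.17368 + 0.82632)^4: M 0.0009, M+2 0.0173, M+4 0.1236, M+6 0.3920, M+8 0.4662 → M+8 is the base peak.
P(M+8) = C(4,4) × 0.17368^0 × 0.82632^4 = 1 × 1.0000 × 0.46622232 = 0.466222 (base)
P(M+2) = C(4,1) × 0.17368^3 × 0.82632^1 = 4 × 0.00523901 × 0.82632 = 0.017316
Relative intensity = 0.017316 / 0.466222 × 100 = 3.71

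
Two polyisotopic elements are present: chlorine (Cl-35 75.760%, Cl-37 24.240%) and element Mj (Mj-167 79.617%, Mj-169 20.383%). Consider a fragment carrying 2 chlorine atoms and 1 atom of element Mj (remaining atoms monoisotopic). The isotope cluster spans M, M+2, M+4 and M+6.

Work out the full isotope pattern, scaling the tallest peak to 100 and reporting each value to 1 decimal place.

100.0 : 89.6 : 26.6 : 2.6

Chlorine pattern (n=2): 0.57395776 : 0.36728448 : 0.05875776
Element Mj pattern (n=1): 0.79617 : 0.20383
Convolve the two distributions (both contribute in 2-u steps):
  M: 0.57395776×0.79617 = 0.456968
  M+2: 0.57395776×0.20383 + 0.36728448×0.79617 = 0.409411
  M+4: 0.36728448×0.20383 + 0.05875776×0.79617 = 0.121645
  M+6: 0.05875776×0.20383 = 0.011977
Scale to base peak (0.456968) = 100: 100.0 : 89.6 : 26.6 : 2.6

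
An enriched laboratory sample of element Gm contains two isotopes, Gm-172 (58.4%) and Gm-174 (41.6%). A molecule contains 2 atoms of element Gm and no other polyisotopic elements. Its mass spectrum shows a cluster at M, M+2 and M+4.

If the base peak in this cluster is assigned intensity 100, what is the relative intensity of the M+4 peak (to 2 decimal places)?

35.62

(0.584 + 0.416)^2 gives M 0.3411, M+2 0.4859, M+4 0.1731; the largest is M+2.
P(M+2) = C(2,1) × 0.584^1 × 0.416^1 = 2 × 0.5840 × 0.4160 = 0.485888 (base)
P(M+4) = C(2,2) × 0.584^0 × 0.416^2 = 1 × 1.0000 × 0.173056 = 0.173056
Relative intensity = 0.173056 / 0.485888 × 100 = 35.62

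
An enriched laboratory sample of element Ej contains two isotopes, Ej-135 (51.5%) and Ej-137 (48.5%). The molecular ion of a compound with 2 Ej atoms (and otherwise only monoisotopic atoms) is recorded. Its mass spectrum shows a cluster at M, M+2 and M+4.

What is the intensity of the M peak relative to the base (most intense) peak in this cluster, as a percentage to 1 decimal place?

Term probabilities: M 0.2652, M+2 0.4995, M+4 0.2352. Base peak = M+2.
P(M+2) = C(2,1) × 0.515^1 × 0.485^1 = 2 × 0.5150 × 0.4850 = 0.499550 (base)
P(M) = C(2,0) × 0.515^2 × 0.485^0 = 1 × 0.265225 × 1.0000 = 0.265225
Relative intensity = 0.265225 / 0.499550 × 100 = 53.1

53.1%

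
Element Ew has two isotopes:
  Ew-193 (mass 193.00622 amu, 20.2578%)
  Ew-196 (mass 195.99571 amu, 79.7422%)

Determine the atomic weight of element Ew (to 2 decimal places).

The abundance-weighted mean is 0.202578 × 193.00622 + 0.797422 × 195.99571
= 39.098814 + 156.291291 = 195.390105 amu

195.39 amu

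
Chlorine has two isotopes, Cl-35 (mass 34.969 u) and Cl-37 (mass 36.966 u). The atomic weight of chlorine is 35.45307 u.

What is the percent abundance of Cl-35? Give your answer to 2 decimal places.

With x = fraction of Cl-35 (so Cl-37 is 1 − x):
34.969·x + 36.966·(1 − x) = 35.45307
(34.969 − 36.966)·x = 35.45307 − 36.966
x = -1.51293 / -1.997 = 0.75760 → 75.76% Cl-35, 24.24% Cl-37.

75.76%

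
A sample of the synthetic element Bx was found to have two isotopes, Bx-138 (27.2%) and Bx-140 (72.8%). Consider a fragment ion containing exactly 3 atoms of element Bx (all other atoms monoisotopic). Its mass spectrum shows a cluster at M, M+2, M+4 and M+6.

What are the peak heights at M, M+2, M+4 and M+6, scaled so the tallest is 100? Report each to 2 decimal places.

4.65 : 37.36 : 100.00 : 89.22

Each Bx atom is independently Bx-138 (p = 0.272) or Bx-140 (q = 0.728); the cluster is the binomial expansion (p + q)^3.
P(M) = 0.272^3 = 0.020124
P(M+2) = 3 × 0.272^2 × 0.728^1 = 0.161581
P(M+4) = 3 × 0.272^1 × 0.728^2 = 0.432467
P(M+6) = 0.728^3 = 0.385828
The M+4 peak is largest (0.432467); scaling to 100 gives 4.65 : 37.36 : 100.00 : 89.22.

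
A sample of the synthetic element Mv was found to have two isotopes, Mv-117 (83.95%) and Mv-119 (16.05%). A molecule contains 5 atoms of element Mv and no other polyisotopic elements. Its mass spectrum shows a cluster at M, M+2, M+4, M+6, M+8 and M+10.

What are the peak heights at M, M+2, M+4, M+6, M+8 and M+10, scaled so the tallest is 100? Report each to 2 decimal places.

Expanding (0.8395 + 0.1605)^5:
P(M) = 0.8395^5 = 0.416969
P(M+2) = 5 × 0.8395^4 × 0.1605^1 = 0.398591
P(M+4) = 10 × 0.8395^3 × 0.1605^2 = 0.152410
P(M+6) = 10 × 0.8395^2 × 0.1605^3 = 0.029138
P(M+8) = 5 × 0.8395^1 × 0.1605^4 = 0.002785
P(M+10) = 0.1605^5 = 0.000107
The M peak is largest (0.416969); scaling to 100 gives 100.00 : 95.59 : 36.55 : 6.99 : 0.67 : 0.03.

100.00 : 95.59 : 36.55 : 6.99 : 0.67 : 0.03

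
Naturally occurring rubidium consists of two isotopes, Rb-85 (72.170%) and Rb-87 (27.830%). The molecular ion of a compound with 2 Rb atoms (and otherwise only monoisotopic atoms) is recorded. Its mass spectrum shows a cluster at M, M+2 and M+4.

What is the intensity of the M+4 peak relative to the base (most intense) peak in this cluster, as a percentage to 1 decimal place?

Term probabilities: M 0.5209, M+2 0.4017, M+4 0.0775. Base peak = M.
P(M) = C(2,0) × 0.72170^2 × 0.27830^0 = 1 × 0.52085089 × 1.0000 = 0.520851 (base)
P(M+4) = C(2,2) × 0.72170^0 × 0.27830^2 = 1 × 1.0000 × 0.07745089 = 0.077451
Relative intensity = 0.077451 / 0.520851 × 100 = 14.9

14.9%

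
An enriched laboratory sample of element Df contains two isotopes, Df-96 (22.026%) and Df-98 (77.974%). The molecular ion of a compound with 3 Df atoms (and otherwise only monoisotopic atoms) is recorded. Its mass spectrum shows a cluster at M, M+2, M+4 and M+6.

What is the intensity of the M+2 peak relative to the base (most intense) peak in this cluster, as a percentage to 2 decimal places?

23.94%

Binomial terms of (0.22026 + 0.77974)^3: M 0.0107, M+2 0.1135, M+4 0.4018, M+6 0.4741 → M+6 is the base peak.
P(M+6) = C(3,3) × 0.22026^0 × 0.77974^3 = 1 × 1.0000 × 0.47407761 = 0.474078 (base)
P(M+2) = C(3,1) × 0.22026^2 × 0.77974^1 = 3 × 0.04851447 × 0.77974 = 0.113486
Relative intensity = 0.113486 / 0.474078 × 100 = 23.94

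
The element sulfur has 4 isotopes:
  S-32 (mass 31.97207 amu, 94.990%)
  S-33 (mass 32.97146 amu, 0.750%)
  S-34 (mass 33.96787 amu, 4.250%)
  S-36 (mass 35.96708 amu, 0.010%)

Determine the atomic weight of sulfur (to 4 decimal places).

Weight each isotope mass by its fractional abundance: 0.94990 × 31.97207 + 0.00750 × 32.97146 + 0.04250 × 33.96787 + 0.00010 × 35.96708
= 30.370269 + 0.247286 + 1.443634 + 0.003597 = 32.064786 amu

32.0648 amu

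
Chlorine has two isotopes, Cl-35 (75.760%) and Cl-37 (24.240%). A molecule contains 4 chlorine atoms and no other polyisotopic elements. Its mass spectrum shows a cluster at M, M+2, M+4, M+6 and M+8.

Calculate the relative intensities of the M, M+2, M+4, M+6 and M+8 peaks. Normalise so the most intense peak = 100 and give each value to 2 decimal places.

78.14 : 100.00 : 47.99 : 10.24 : 0.82

Expanding (0.75760 + 0.24240)^4:
P(M) = 0.75760^4 = 0.329428
P(M+2) = 4 × 0.75760^3 × 0.24240^1 = 0.421612
P(M+4) = 6 × 0.75760^2 × 0.24240^2 = 0.202347
P(M+6) = 4 × 0.75760^1 × 0.24240^3 = 0.043162
P(M+8) = 0.24240^4 = 0.003452
The M+2 peak is largest (0.421612); scaling to 100 gives 78.14 : 100.00 : 47.99 : 10.24 : 0.82.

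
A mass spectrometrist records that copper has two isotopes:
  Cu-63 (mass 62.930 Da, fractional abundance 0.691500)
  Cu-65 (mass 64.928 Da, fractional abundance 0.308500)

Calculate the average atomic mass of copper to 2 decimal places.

Average mass = Σ (abundance × isotope mass) = 0.691500 × 62.930 + 0.308500 × 64.928
= 43.5161 + 20.0303 = 63.5464 Da

63.55 Da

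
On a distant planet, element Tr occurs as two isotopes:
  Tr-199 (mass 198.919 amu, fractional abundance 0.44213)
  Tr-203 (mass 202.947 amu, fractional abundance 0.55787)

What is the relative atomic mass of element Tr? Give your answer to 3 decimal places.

Average mass = Σ (abundance × isotope mass) = 0.44213 × 198.919 + 0.55787 × 202.947
= 87.9481 + 113.2180 = 201.1661 amu

201.166 amu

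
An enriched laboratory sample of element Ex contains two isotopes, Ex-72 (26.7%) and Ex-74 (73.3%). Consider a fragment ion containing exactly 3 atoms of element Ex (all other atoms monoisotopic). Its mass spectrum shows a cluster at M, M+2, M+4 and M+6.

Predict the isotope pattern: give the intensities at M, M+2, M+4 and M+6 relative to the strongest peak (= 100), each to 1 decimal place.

Each Ex atom is independently Ex-72 (p = 0.267) or Ex-74 (q = 0.733); the cluster is the binomial expansion (p + q)^3.
P(M) = 0.267^3 = 0.019034
P(M+2) = 3 × 0.267^2 × 0.733^1 = 0.156765
P(M+4) = 3 × 0.267^1 × 0.733^2 = 0.430368
P(M+6) = 0.733^3 = 0.393833
The M+4 peak is largest (0.430368); scaling to 100 gives 4.4 : 36.4 : 100.0 : 91.5.

4.4 : 36.4 : 100.0 : 91.5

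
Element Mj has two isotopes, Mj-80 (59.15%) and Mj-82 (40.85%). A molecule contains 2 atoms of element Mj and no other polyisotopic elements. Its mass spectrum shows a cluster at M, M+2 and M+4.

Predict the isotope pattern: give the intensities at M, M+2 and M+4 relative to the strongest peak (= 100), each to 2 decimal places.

72.40 : 100.00 : 34.53

Each Mj atom is independently Mj-80 (p = 0.5915) or Mj-82 (q = 0.4085); the cluster is the binomial expansion (p + q)^2.
P(M) = 0.5915^2 = 0.349872
P(M+2) = 2 × 0.5915^1 × 0.4085^1 = 0.483256
P(M+4) = 0.4085^2 = 0.166872
The M+2 peak is largest (0.483256); scaling to 100 gives 72.40 : 100.00 : 34.53.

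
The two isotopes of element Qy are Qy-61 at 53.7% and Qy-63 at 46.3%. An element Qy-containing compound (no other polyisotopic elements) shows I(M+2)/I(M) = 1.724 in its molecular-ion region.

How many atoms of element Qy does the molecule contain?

With n Qy atoms, P(M+2)/P(M) = C(n,1)·p^(n−1)q / p^n = n·q/p = n · 0.463/0.537.
n = 1.724 × 0.537/0.463 = 2.00 ≈ 2

2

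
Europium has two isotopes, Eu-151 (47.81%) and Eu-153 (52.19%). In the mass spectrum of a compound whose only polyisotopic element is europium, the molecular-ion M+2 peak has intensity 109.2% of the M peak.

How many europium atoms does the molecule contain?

With n Eu atoms, P(M+2)/P(M) = C(n,1)·p^(n−1)q / p^n = n·q/p = n · 0.5219/0.4781.
n = 1.092 × 0.4781/0.5219 = 1.00 ≈ 1

1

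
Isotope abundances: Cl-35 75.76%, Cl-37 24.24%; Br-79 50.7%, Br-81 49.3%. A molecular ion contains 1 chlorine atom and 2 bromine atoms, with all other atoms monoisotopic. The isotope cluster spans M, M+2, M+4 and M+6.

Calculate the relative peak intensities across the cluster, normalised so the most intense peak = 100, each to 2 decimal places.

44.16 : 100.00 : 69.23 : 13.36

Chlorine pattern (n=1): 0.7576 : 0.2424
Bromine pattern (n=2): 0.257049 : 0.499902 : 0.243049
Convolve the two distributions (both contribute in 2-u steps):
  M: 0.7576×0.257049 = 0.194740
  M+2: 0.7576×0.499902 + 0.2424×0.257049 = 0.441034
  M+4: 0.7576×0.243049 + 0.2424×0.499902 = 0.305310
  M+6: 0.2424×0.243049 = 0.058915
Scale to base peak (0.441034) = 100: 44.16 : 100.00 : 69.23 : 13.36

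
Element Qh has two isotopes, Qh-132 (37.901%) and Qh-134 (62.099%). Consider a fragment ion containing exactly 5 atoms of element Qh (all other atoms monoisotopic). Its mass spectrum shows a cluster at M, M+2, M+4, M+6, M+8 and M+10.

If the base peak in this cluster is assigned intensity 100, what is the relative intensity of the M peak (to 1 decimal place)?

Binomial terms of (0.37901 + 0.62099)^5: M 0.0078, M+2 0.0641, M+4 0.2100, M+6 0.3440, M+8 0.2818, M+10 0.0923 → M+6 is the base peak.
P(M+6) = C(5,3) × 0.37901^2 × 0.62099^3 = 10 × 0.14364858 × 0.23947149 = 0.343997 (base)
P(M) = C(5,0) × 0.37901^5 × 0.62099^0 = 1 × 0.00782084 × 1.0000 = 0.007821
Relative intensity = 0.007821 / 0.343997 × 100 = 2.3

2.3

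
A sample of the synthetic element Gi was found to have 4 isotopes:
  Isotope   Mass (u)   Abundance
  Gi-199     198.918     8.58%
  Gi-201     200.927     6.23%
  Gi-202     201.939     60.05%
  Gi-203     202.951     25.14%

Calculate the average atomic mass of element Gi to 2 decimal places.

201.87 u

The abundance-weighted mean is 0.0858 × 198.918 + 0.0623 × 200.927 + 0.6005 × 201.939 + 0.2514 × 202.951
= 17.0672 + 12.5178 + 121.2644 + 51.0219 = 201.8713 u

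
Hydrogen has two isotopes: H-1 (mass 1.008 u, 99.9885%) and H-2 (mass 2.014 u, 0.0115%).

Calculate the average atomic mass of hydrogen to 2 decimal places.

1.01 u

The abundance-weighted mean is 0.999885 × 1.008 + 0.000115 × 2.014
= 1.0079 + 0.0002 = 1.0081 u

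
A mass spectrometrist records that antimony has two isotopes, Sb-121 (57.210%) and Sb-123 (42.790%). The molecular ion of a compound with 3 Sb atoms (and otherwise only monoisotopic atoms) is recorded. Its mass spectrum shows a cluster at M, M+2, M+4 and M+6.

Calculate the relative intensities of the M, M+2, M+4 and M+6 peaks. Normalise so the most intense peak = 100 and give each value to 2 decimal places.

44.57 : 100.00 : 74.79 : 18.65

The 3 Sb atoms are independent, so intensities follow the terms of (0.57210 + 0.42790)^3.
P(M) = 0.57210^3 = 0.187247
P(M+2) = 3 × 0.57210^2 × 0.42790^1 = 0.420153
P(M+4) = 3 × 0.57210^1 × 0.42790^2 = 0.314252
P(M+6) = 0.42790^3 = 0.078348
The M+2 peak is largest (0.420153); scaling to 100 gives 44.57 : 100.00 : 74.79 : 18.65.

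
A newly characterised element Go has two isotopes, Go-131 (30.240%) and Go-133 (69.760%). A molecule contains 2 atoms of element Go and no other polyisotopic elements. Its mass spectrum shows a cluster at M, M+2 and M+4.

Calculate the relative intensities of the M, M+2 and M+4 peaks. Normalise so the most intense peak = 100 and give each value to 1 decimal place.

18.8 : 86.7 : 100.0

Expanding (0.30240 + 0.69760)^2:
P(M) = 0.30240^2 = 0.091446
P(M+2) = 2 × 0.30240^1 × 0.69760^1 = 0.421908
P(M+4) = 0.69760^2 = 0.486646
The M+4 peak is largest (0.486646); scaling to 100 gives 18.8 : 86.7 : 100.0.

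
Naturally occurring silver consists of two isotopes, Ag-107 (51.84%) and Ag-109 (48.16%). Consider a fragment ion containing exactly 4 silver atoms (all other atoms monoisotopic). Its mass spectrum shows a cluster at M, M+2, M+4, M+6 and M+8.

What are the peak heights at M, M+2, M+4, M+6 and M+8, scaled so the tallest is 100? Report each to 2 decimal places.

19.31 : 71.76 : 100.00 : 61.93 : 14.38

Expanding (0.5184 + 0.4816)^4:
P(M) = 0.5184^4 = 0.072220
P(M+2) = 4 × 0.5184^3 × 0.4816^1 = 0.268375
P(M+4) = 6 × 0.5184^2 × 0.4816^2 = 0.373985
P(M+6) = 4 × 0.5184^1 × 0.4816^3 = 0.231624
P(M+8) = 0.4816^4 = 0.053795
The M+4 peak is largest (0.373985); scaling to 100 gives 19.31 : 71.76 : 100.00 : 61.93 : 14.38.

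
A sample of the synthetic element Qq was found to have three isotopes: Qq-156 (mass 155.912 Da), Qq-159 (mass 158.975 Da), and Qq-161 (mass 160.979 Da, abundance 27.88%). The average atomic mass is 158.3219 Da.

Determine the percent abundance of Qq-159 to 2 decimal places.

The remaining 72.12% is split between Qq-156 (fraction x) and Qq-159 (fraction 0.7212 − x).
Substituting: 155.912x + 158.975(0.7212 − x) = 113.4409548
(155.912 − 158.975)x = -1.2118152  ⇒  x = 0.39563, y = 0.32557
Qq-156: 39.56%, Qq-159: 32.56%.

32.56%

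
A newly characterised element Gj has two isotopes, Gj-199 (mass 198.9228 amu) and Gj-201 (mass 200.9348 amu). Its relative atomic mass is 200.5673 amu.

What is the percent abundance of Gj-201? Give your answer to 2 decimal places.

81.73%

Let x be the fractional abundance of Gj-199; then Gj-201 has abundance 1 − x.
198.9228·x + 200.9348·(1 − x) = 200.5673
(198.9228 − 200.9348)·x = 200.5673 − 200.9348
x = -0.3675 / -2.0120 = 0.18265 → 18.27% Gj-199, 81.73% Gj-201.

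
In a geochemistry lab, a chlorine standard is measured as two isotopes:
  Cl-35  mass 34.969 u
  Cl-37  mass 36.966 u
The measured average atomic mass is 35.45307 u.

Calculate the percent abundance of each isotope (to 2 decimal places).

With x = fraction of Cl-35 (so Cl-37 is 1 − x):
34.969·x + 36.966·(1 − x) = 35.45307
(34.969 − 36.966)·x = 35.45307 − 36.966
x = -1.51293 / -1.997 = 0.75760 → 75.76% Cl-35, 24.24% Cl-37.

Cl-35: 75.76%, Cl-37: 24.24%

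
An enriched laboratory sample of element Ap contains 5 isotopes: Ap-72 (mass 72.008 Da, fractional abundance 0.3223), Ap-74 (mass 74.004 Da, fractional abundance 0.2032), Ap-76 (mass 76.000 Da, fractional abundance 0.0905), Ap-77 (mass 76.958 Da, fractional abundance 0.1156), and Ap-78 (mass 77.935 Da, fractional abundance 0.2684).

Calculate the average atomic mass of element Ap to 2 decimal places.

74.94 Da

Weight each isotope mass by its fractional abundance: 0.3223 × 72.008 + 0.2032 × 74.004 + 0.0905 × 76.000 + 0.1156 × 76.958 + 0.2684 × 77.935
= 23.2082 + 15.0376 + 6.8780 + 8.8963 + 20.9178 = 74.9379 Da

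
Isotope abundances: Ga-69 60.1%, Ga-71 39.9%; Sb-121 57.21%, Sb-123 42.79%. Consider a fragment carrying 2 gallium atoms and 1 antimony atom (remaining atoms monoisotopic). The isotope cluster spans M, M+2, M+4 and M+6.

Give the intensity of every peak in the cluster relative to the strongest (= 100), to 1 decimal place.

48.2 : 100.0 : 69.1 : 15.9

Gallium pattern (n=2): 0.361201 : 0.479598 : 0.159201
Antimony pattern (n=1): 0.5721 : 0.4279
Convolve the two distributions (both contribute in 2-u steps):
  M: 0.361201×0.5721 = 0.206643
  M+2: 0.361201×0.4279 + 0.479598×0.5721 = 0.428936
  M+4: 0.479598×0.4279 + 0.159201×0.5721 = 0.296299
  M+6: 0.159201×0.4279 = 0.068122
Scale to base peak (0.428936) = 100: 48.2 : 100.0 : 69.1 : 15.9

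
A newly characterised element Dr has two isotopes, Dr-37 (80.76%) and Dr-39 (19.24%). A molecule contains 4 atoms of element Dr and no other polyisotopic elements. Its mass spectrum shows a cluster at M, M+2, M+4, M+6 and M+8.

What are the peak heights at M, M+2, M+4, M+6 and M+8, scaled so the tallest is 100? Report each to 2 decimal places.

100.00 : 95.29 : 34.05 : 5.41 : 0.32

The 4 Dr atoms are independent, so intensities follow the terms of (0.8076 + 0.1924)^4.
P(M) = 0.8076^4 = 0.425388
P(M+2) = 4 × 0.8076^3 × 0.1924^1 = 0.405372
P(M+4) = 6 × 0.8076^2 × 0.1924^2 = 0.144862
P(M+6) = 4 × 0.8076^1 × 0.1924^3 = 0.023008
P(M+8) = 0.1924^4 = 0.001370
The M peak is largest (0.425388); scaling to 100 gives 100.00 : 95.29 : 34.05 : 5.41 : 0.32.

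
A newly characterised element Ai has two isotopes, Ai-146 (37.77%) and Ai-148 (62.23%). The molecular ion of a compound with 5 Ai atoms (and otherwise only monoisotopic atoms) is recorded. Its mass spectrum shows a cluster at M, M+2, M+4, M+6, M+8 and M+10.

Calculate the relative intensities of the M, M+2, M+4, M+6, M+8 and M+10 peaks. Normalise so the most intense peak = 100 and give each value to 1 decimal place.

The 5 Ai atoms are independent, so intensities follow the terms of (0.3777 + 0.6223)^5.
P(M) = 0.3777^5 = 0.007687
P(M+2) = 5 × 0.3777^4 × 0.6223^1 = 0.063322
P(M+4) = 10 × 0.3777^3 × 0.6223^2 = 0.208661
P(M+6) = 10 × 0.3777^2 × 0.6223^3 = 0.343790
P(M+8) = 5 × 0.3777^1 × 0.6223^4 = 0.283215
P(M+10) = 0.6223^5 = 0.093325
The M+6 peak is largest (0.343790); scaling to 100 gives 2.2 : 18.4 : 60.7 : 100.0 : 82.4 : 27.1.

2.2 : 18.4 : 60.7 : 100.0 : 82.4 : 27.1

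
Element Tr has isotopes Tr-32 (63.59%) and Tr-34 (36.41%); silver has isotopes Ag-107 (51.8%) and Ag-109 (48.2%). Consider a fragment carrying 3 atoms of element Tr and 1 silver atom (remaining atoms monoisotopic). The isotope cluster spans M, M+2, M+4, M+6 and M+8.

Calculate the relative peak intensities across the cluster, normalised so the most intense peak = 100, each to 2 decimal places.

Element Tr pattern (n=3): 0.25713813 : 0.44169205 : 0.25290152 : 0.0482683
Silver pattern (n=1): 0.5180 : 0.4820
Convolve the two distributions (both contribute in 2-u steps):
  M: 0.25713813×0.5180 = 0.133198
  M+2: 0.25713813×0.4820 + 0.44169205×0.5180 = 0.352737
  M+4: 0.44169205×0.4820 + 0.25290152×0.5180 = 0.343899
  M+6: 0.25290152×0.4820 + 0.0482683×0.5180 = 0.146902
  M+8: 0.0482683×0.4820 = 0.023265
Scale to base peak (0.352737) = 100: 37.76 : 100.00 : 97.49 : 41.65 : 6.60

37.76 : 100.00 : 97.49 : 41.65 : 6.60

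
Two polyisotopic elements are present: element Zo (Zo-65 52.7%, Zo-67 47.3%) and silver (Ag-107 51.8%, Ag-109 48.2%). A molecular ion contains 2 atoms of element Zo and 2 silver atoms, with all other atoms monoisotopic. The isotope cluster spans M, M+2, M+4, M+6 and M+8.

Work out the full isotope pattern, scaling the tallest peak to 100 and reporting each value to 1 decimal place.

Element Zo pattern (n=2): 0.277729 : 0.498542 : 0.223729
Silver pattern (n=2): 0.268324 : 0.499352 : 0.232324
Convolve the two distributions (both contribute in 2-u steps):
  M: 0.277729×0.268324 = 0.074521
  M+2: 0.277729×0.499352 + 0.498542×0.268324 = 0.272455
  M+4: 0.277729×0.232324 + 0.498542×0.499352 + 0.223729×0.268324 = 0.373503
  M+6: 0.498542×0.232324 + 0.223729×0.499352 = 0.227543
  M+8: 0.223729×0.232324 = 0.051978
Scale to base peak (0.373503) = 100: 20.0 : 72.9 : 100.0 : 60.9 : 13.9

20.0 : 72.9 : 100.0 : 60.9 : 13.9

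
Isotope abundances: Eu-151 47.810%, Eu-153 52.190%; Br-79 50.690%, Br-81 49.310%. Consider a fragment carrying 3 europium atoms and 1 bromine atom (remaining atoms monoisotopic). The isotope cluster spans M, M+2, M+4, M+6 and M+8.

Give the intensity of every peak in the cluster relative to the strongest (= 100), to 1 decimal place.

Europium pattern (n=3): 0.10928391 : 0.3578871 : 0.39067407 : 0.14215492
Bromine pattern (n=1): 0.5069 : 0.4931
Convolve the two distributions (both contribute in 2-u steps):
  M: 0.10928391×0.5069 = 0.055396
  M+2: 0.10928391×0.4931 + 0.3578871×0.5069 = 0.235301
  M+4: 0.3578871×0.4931 + 0.39067407×0.5069 = 0.374507
  M+6: 0.39067407×0.4931 + 0.14215492×0.5069 = 0.264700
  M+8: 0.14215492×0.4931 = 0.070097
Scale to base peak (0.374507) = 100: 14.8 : 62.8 : 100.0 : 70.7 : 18.7

14.8 : 62.8 : 100.0 : 70.7 : 18.7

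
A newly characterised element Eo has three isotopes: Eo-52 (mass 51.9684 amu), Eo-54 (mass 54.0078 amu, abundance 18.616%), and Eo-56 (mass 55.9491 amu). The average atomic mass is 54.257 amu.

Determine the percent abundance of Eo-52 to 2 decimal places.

33.43%

The remaining 81.384% is split between Eo-52 (fraction x) and Eo-56 (fraction 0.81384 − x).
Substituting: 51.9684x + 55.9491(0.81384 − x) = 44.202907952
(51.9684 − 55.9491)x = -1.330707592  ⇒  x = 0.33429, y = 0.47955
Eo-52: 33.43%, Eo-56: 47.96%.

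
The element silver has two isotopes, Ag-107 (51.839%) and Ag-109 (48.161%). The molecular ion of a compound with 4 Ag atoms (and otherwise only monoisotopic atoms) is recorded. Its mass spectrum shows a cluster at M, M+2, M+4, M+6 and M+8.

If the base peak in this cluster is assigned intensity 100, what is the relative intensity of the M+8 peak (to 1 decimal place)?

14.4

Binomial terms of (0.51839 + 0.48161)^4: M 0.0722, M+2 0.2684, M+4 0.3740, M+6 0.2316, M+8 0.0538 → M+4 is the base peak.
P(M+4) = C(4,2) × 0.51839^2 × 0.48161^2 = 6 × 0.26872819 × 0.23194819 = 0.373986 (base)
P(M+8) = C(4,4) × 0.51839^0 × 0.48161^4 = 1 × 1.0000 × 0.05379996 = 0.053800
Relative intensity = 0.053800 / 0.373986 × 100 = 14.4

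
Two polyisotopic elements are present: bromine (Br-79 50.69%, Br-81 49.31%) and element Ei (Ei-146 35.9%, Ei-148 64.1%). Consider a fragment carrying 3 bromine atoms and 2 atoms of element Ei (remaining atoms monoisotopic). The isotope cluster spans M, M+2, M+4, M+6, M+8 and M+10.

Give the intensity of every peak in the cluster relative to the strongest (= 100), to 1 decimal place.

Bromine pattern (n=3): 0.13024674 : 0.3801026 : 0.36975457 : 0.11989609
Element Ei pattern (n=2): 0.128881 : 0.460238 : 0.410881
Convolve the two distributions (both contribute in 2-u steps):
  M: 0.13024674×0.128881 = 0.016786
  M+2: 0.13024674×0.460238 + 0.3801026×0.128881 = 0.108933
  M+4: 0.13024674×0.410881 + 0.3801026×0.460238 + 0.36975457×0.128881 = 0.276108
  M+6: 0.3801026×0.410881 + 0.36975457×0.460238 + 0.11989609×0.128881 = 0.341804
  M+8: 0.36975457×0.410881 + 0.11989609×0.460238 = 0.207106
  M+10: 0.11989609×0.410881 = 0.049263
Scale to base peak (0.341804) = 100: 4.9 : 31.9 : 80.8 : 100.0 : 60.6 : 14.4

4.9 : 31.9 : 80.8 : 100.0 : 60.6 : 14.4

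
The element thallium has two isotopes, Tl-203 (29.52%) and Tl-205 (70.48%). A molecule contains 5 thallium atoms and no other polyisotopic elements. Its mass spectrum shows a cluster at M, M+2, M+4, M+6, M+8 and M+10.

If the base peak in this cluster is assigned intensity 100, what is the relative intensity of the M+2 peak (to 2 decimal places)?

Binomial terms of (0.2952 + 0.7048)^5: M 0.0022, M+2 0.0268, M+4 0.1278, M+6 0.3051, M+8 0.3642, M+10 0.1739 → M+8 is the base peak.
P(M+8) = C(5,4) × 0.2952^1 × 0.7048^4 = 5 × 0.2952 × 0.24675365 = 0.364208 (base)
P(M+2) = C(5,1) × 0.2952^4 × 0.7048^1 = 5 × 0.00759391 × 0.7048 = 0.026761
Relative intensity = 0.026761 / 0.364208 × 100 = 7.35

7.35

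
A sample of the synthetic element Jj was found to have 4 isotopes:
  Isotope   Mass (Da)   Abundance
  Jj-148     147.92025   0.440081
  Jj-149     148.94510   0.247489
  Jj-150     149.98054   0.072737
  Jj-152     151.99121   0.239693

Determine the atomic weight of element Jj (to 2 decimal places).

Weight each isotope mass by its fractional abundance: 0.440081 × 147.92025 + 0.247489 × 148.94510 + 0.072737 × 149.98054 + 0.239693 × 151.99121
= 65.096892 + 36.862274 + 10.909135 + 36.431229 = 149.299530 Da

149.30 Da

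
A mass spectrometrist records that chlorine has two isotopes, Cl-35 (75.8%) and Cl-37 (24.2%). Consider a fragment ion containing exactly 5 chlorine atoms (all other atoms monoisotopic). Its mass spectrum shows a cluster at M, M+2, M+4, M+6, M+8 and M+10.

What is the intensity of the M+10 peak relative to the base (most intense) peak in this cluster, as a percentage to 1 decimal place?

(0.758 + 0.242)^5 gives M 0.2502, M+2 0.3994, M+4 0.2551, M+6 0.0814, M+8 0.0130, M+10 0.0008; the largest is M+2.
P(M+2) = C(5,1) × 0.758^4 × 0.242^1 = 5 × 0.33012379 × 0.2420 = 0.399450 (base)
P(M+10) = C(5,5) × 0.758^0 × 0.242^5 = 1 × 1.0000 × 0.00083 = 0.000830
Relative intensity = 0.000830 / 0.399450 × 100 = 0.2

0.2%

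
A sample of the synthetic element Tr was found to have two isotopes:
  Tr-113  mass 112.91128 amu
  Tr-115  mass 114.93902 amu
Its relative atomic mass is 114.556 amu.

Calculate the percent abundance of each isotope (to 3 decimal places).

Tr-113: 18.889%, Tr-115: 81.111%

With x = fraction of Tr-113 (so Tr-115 is 1 − x):
112.91128·x + 114.93902·(1 − x) = 114.556
(112.91128 − 114.93902)·x = 114.556 − 114.93902
x = -0.38302 / -2.02774 = 0.18889 → 18.889% Tr-113, 81.111% Tr-115.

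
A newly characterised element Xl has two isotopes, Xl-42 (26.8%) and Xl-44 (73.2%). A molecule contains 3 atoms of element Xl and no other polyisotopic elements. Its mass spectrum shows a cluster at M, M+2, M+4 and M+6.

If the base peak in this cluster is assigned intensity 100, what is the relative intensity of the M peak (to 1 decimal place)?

4.5

Term probabilities: M 0.0192, M+2 0.1577, M+4 0.4308, M+6 0.3922. Base peak = M+4.
P(M+4) = C(3,2) × 0.268^1 × 0.732^2 = 3 × 0.2680 × 0.535824 = 0.430802 (base)
P(M) = C(3,0) × 0.268^3 × 0.732^0 = 1 × 0.01924883 × 1.0000 = 0.019249
Relative intensity = 0.019249 / 0.430802 × 100 = 4.5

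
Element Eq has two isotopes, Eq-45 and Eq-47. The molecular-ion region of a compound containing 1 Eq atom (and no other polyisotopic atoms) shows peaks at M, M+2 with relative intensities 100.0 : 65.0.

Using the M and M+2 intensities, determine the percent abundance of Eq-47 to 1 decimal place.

39.4%

If p is the fraction of Eq that is Eq-45, then I(M+2)/I(M) = [C(1,1)·p^0·(1−p)] / p^1 = 1·(1−p)/p = 65.0/100.0 = 0.6500
(1−p)/p = 0.6500/1 = 0.6500  ⇒  p = 1/(1 + 0.6500) = 0.6061
Eq-45: 60.6%, Eq-47: 39.4%.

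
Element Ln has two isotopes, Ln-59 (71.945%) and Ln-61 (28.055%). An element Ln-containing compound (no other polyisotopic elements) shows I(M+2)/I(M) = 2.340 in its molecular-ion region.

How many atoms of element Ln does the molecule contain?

6

For n independent Ln atoms, I(M+2)/I(M) = n · (abundance Ln-61) / (abundance Ln-59) = n · 0.28055/0.71945.
n = 2.340 × 0.71945/0.28055 = 6.00 ≈ 6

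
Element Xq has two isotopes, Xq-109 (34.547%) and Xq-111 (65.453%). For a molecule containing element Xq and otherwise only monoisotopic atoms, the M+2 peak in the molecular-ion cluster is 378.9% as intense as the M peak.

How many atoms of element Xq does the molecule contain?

2

The M+2/M ratio from n Xq atoms is n · q/p = n · 0.65453/0.34547.
n = 3.789 × 0.34547/0.65453 = 2.00 ≈ 2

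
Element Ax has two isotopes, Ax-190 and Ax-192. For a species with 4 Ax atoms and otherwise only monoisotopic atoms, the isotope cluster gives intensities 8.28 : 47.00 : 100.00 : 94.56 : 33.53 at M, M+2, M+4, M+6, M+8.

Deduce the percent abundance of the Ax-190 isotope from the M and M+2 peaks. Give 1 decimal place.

Let p = fractional abundance of Ax-190. I(M+2)/I(M) = [C(4,1)·p^3·(1−p)] / p^4 = 4·(1−p)/p = 47.00/8.28 = 5.6763
(1−p)/p = 5.6763/4 = 1.4191  ⇒  p = 1/(1 + 1.4191) = 0.4134
Ax-190: 41.3%, Ax-192: 58.7%.

41.3%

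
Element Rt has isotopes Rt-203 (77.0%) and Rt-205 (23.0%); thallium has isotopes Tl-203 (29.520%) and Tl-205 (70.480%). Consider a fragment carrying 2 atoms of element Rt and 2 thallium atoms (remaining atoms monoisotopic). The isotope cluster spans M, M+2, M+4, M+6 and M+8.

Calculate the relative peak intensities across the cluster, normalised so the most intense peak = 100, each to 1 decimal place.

11.6 : 62.2 : 100.0 : 44.3 : 5.9

Element Rt pattern (n=2): 0.5929 : 0.3542 : 0.0529
Thallium pattern (n=2): 0.08714304 : 0.41611392 : 0.49674304
Convolve the two distributions (both contribute in 2-u steps):
  M: 0.5929×0.08714304 = 0.051667
  M+2: 0.5929×0.41611392 + 0.3542×0.08714304 = 0.277580
  M+4: 0.5929×0.49674304 + 0.3542×0.41611392 + 0.0529×0.08714304 = 0.446516
  M+6: 0.3542×0.49674304 + 0.0529×0.41611392 = 0.197959
  M+8: 0.0529×0.49674304 = 0.026278
Scale to base peak (0.446516) = 100: 11.6 : 62.2 : 100.0 : 44.3 : 5.9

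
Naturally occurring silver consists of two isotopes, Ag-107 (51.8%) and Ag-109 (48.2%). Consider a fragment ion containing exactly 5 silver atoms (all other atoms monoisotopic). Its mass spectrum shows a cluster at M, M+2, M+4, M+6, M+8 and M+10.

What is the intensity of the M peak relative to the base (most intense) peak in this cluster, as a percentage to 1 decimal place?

11.5%

Term probabilities: M 0.0373, M+2 0.1735, M+4 0.3229, M+6 0.3005, M+8 0.1398, M+10 0.0260. Base peak = M+4.
P(M+4) = C(5,2) × 0.518^3 × 0.482^2 = 10 × 0.13899183 × 0.232324 = 0.322911 (base)
P(M) = C(5,0) × 0.518^5 × 0.482^0 = 1 × 0.03729484 × 1.0000 = 0.037295
Relative intensity = 0.037295 / 0.322911 × 100 = 11.5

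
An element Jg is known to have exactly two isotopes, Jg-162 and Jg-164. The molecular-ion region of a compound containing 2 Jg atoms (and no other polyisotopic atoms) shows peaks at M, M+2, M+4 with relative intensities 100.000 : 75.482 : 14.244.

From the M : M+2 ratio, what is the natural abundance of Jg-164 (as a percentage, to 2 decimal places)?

Write p for the Jg-162 fraction. I(M+2)/I(M) = [C(2,1)·p^1·(1−p)] / p^2 = 2·(1−p)/p = 75.482/100.000 = 0.7548
(1−p)/p = 0.7548/2 = 0.3774  ⇒  p = 1/(1 + 0.3774) = 0.7260
Jg-162: 72.60%, Jg-164: 27.40%.

27.40%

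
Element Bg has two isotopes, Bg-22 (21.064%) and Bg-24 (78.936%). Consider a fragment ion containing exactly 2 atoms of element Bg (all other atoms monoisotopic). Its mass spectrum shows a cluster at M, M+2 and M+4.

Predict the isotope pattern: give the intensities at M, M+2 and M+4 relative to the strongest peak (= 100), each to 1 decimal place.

7.1 : 53.4 : 100.0

Each Bg atom is independently Bg-22 (p = 0.21064) or Bg-24 (q = 0.78936); the cluster is the binomial expansion (p + q)^2.
P(M) = 0.21064^2 = 0.044369
P(M+2) = 2 × 0.21064^1 × 0.78936^1 = 0.332542
P(M+4) = 0.78936^2 = 0.623089
The M+4 peak is largest (0.623089); scaling to 100 gives 7.1 : 53.4 : 100.0.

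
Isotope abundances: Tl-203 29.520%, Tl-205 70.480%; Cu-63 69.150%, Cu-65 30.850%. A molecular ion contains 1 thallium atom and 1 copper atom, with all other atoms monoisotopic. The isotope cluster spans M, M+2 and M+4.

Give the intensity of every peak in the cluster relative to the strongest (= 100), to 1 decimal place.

Thallium pattern (n=1): 0.2952 : 0.7048
Copper pattern (n=1): 0.6915 : 0.3085
Convolve the two distributions (both contribute in 2-u steps):
  M: 0.2952×0.6915 = 0.204131
  M+2: 0.2952×0.3085 + 0.7048×0.6915 = 0.578438
  M+4: 0.7048×0.3085 = 0.217431
Scale to base peak (0.578438) = 100: 35.3 : 100.0 : 37.6

35.3 : 100.0 : 37.6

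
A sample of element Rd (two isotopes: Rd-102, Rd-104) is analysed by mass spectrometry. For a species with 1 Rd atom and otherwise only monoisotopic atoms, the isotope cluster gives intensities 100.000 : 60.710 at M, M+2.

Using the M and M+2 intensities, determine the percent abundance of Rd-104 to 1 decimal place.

Write p for the Rd-102 fraction. I(M+2)/I(M) = [C(1,1)·p^0·(1−p)] / p^1 = 1·(1−p)/p = 60.710/100.000 = 0.6071
(1−p)/p = 0.6071/1 = 0.6071  ⇒  p = 1/(1 + 0.6071) = 0.6222
Rd-102: 62.2%, Rd-104: 37.8%.

37.8%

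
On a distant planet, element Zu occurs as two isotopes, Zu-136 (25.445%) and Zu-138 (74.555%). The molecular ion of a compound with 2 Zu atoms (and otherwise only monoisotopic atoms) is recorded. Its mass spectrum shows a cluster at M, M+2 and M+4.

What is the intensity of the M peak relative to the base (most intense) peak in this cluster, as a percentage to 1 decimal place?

(0.25445 + 0.74555)^2 gives M 0.0647, M+2 0.3794, M+4 0.5558; the largest is M+4.
P(M+4) = C(2,2) × 0.25445^0 × 0.74555^2 = 1 × 1.0000 × 0.5558448 = 0.555845 (base)
P(M) = C(2,0) × 0.25445^2 × 0.74555^0 = 1 × 0.0647448 × 1.0000 = 0.064745
Relative intensity = 0.064745 / 0.555845 × 100 = 11.6

11.6%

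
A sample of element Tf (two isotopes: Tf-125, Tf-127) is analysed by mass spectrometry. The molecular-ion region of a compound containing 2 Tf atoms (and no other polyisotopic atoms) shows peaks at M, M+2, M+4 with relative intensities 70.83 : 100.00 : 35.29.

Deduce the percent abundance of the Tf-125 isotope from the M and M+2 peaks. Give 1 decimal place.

If p is the fraction of Tf that is Tf-125, then I(M+2)/I(M) = [C(2,1)·p^1·(1−p)] / p^2 = 2·(1−p)/p = 100.00/70.83 = 1.4118
(1−p)/p = 1.4118/2 = 0.7059  ⇒  p = 1/(1 + 0.7059) = 0.5862
Tf-125: 58.6%, Tf-127: 41.4%.

58.6%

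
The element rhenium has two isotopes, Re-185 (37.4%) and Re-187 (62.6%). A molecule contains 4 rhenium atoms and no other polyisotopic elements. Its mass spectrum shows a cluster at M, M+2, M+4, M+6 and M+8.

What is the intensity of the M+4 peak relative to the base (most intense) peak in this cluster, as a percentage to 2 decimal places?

89.62%

(0.374 + 0.626)^4 gives M 0.0196, M+2 0.1310, M+4 0.3289, M+6 0.3670, M+8 0.1536; the largest is M+6.
P(M+6) = C(4,3) × 0.374^1 × 0.626^3 = 4 × 0.3740 × 0.24531438 = 0.366990 (base)
P(M+4) = C(4,2) × 0.374^2 × 0.626^2 = 6 × 0.139876 × 0.391876 = 0.328884
Relative intensity = 0.328884 / 0.366990 × 100 = 89.62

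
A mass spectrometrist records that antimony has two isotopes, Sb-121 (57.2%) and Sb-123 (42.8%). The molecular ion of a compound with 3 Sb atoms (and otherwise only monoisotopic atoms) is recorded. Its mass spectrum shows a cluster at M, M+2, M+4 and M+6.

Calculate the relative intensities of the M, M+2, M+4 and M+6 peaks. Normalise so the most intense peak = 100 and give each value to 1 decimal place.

Expanding (0.572 + 0.428)^3:
P(M) = 0.572^3 = 0.187149
P(M+2) = 3 × 0.572^2 × 0.428^1 = 0.420104
P(M+4) = 3 × 0.572^1 × 0.428^2 = 0.314344
P(M+6) = 0.428^3 = 0.078403
The M+2 peak is largest (0.420104); scaling to 100 gives 44.5 : 100.0 : 74.8 : 18.7.

44.5 : 100.0 : 74.8 : 18.7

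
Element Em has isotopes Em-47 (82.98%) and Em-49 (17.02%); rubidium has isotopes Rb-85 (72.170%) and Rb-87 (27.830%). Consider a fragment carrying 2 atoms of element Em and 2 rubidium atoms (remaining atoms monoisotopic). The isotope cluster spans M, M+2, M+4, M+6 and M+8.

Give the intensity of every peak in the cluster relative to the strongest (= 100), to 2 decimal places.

Element Em pattern (n=2): 0.68856804 : 0.28246392 : 0.02896804
Rubidium pattern (n=2): 0.52085089 : 0.40169822 : 0.07745089
Convolve the two distributions (both contribute in 2-u steps):
  M: 0.68856804×0.52085089 = 0.358641
  M+2: 0.68856804×0.40169822 + 0.28246392×0.52085089 = 0.423718
  M+4: 0.68856804×0.07745089 + 0.28246392×0.40169822 + 0.02896804×0.52085089 = 0.181883
  M+6: 0.28246392×0.07745089 + 0.02896804×0.40169822 = 0.033513
  M+8: 0.02896804×0.07745089 = 0.002244
Scale to base peak (0.423718) = 100: 84.64 : 100.00 : 42.93 : 7.91 : 0.53

84.64 : 100.00 : 42.93 : 7.91 : 0.53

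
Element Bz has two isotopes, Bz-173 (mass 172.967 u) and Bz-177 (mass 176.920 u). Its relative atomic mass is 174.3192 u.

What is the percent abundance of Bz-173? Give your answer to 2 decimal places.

Writing the weighted mean with unknown fraction x of Bz-173:
172.967·x + 176.920·(1 − x) = 174.3192
(172.967 − 176.920)·x = 174.3192 − 176.920
x = -2.6008 / -3.953 = 0.65793 → 65.79% Bz-173, 34.21% Bz-177.

65.79%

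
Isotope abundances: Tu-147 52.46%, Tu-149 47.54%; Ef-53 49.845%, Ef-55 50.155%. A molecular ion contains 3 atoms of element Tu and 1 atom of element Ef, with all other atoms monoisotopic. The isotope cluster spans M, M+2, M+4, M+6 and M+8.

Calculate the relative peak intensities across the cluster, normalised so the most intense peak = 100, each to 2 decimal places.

19.23 : 71.64 : 100.00 : 61.99 : 14.40

Element Tu pattern (n=3): 0.14437263 : 0.3924976 : 0.35568692 : 0.10744285
Element Ef pattern (n=1): 0.49845 : 0.50155
Convolve the two distributions (both contribute in 2-u steps):
  M: 0.14437263×0.49845 = 0.071963
  M+2: 0.14437263×0.50155 + 0.3924976×0.49845 = 0.268051
  M+4: 0.3924976×0.50155 + 0.35568692×0.49845 = 0.374149
  M+6: 0.35568692×0.50155 + 0.10744285×0.49845 = 0.231950
  M+8: 0.10744285×0.50155 = 0.053888
Scale to base peak (0.374149) = 100: 19.23 : 71.64 : 100.00 : 61.99 : 14.40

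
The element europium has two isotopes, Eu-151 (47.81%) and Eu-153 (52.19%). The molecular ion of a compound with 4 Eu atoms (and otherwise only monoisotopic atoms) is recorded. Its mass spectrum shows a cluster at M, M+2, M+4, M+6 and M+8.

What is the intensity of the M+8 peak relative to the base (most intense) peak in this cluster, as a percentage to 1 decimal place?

Binomial terms of (0.4781 + 0.5219)^4: M 0.0522, M+2 0.2281, M+4 0.3736, M+6 0.2719, M+8 0.0742 → M+4 is the base peak.
P(M+4) = C(4,2) × 0.4781^2 × 0.5219^2 = 6 × 0.22857961 × 0.27237961 = 0.373563 (base)
P(M+8) = C(4,4) × 0.4781^0 × 0.5219^4 = 1 × 1.0000 × 0.07419065 = 0.074191
Relative intensity = 0.074191 / 0.373563 × 100 = 19.9

19.9%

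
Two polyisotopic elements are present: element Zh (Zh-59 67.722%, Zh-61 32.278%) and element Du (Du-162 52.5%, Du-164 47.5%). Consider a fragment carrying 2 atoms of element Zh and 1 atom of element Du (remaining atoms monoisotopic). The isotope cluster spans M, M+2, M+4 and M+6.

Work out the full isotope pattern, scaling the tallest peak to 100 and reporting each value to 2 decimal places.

Element Zh pattern (n=2): 0.45862693 : 0.43718614 : 0.10418693
Element Du pattern (n=1): 0.5250 : 0.4750
Convolve the two distributions (both contribute in 2-u steps):
  M: 0.45862693×0.5250 = 0.240779
  M+2: 0.45862693×0.4750 + 0.43718614×0.5250 = 0.447371
  M+4: 0.43718614×0.4750 + 0.10418693×0.5250 = 0.262362
  M+6: 0.10418693×0.4750 = 0.049489
Scale to base peak (0.447371) = 100: 53.82 : 100.00 : 58.65 : 11.06

53.82 : 100.00 : 58.65 : 11.06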